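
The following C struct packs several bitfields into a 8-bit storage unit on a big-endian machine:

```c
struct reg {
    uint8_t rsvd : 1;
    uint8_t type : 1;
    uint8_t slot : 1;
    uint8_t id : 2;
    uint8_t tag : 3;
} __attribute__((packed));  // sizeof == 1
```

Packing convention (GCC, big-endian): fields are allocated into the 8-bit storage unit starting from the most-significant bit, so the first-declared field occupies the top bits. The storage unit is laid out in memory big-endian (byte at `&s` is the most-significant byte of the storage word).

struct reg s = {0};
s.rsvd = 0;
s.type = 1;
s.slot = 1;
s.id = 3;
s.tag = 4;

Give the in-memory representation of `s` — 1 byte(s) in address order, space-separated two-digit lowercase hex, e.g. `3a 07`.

[7+:1] rsvd=0 & 0x1 = 0x0; word=0x00
[6+:1] type=1 & 0x1 = 0x1; word=0x40
[5+:1] slot=1 & 0x1 = 0x1; word=0x60
[3+:2] id=3 & 0x3 = 0x3; word=0x78
[0+:3] tag=4 & 0x7 = 0x4; word=0x7c
word = 0x7c → big-endian bytes:
  [0]=0x7c

7c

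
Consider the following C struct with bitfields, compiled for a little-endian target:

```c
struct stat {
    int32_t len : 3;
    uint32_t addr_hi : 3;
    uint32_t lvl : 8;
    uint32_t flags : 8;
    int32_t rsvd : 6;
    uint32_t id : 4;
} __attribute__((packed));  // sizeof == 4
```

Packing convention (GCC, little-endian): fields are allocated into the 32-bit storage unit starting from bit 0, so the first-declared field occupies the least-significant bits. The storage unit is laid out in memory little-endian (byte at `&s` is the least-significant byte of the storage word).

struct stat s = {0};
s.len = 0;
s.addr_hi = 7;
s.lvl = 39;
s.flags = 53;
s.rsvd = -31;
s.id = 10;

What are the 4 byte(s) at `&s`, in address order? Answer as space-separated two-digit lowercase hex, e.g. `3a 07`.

[0+:3] len=0 & 0x7 = 0x0; word=0x00000000
[3+:3] addr_hi=7 & 0x7 = 0x7; word=0x00000038
[6+:8] lvl=39 & 0xff = 0x27; word=0x000009f8
[14+:8] flags=53 & 0xff = 0x35; word=0x000d49f8
[22+:6] rsvd=-31 & 0x3f = 0x21; word=0x084d49f8
[28+:4] id=10 & 0xf = 0xa; word=0xa84d49f8
word = 0xa84d49f8 → little-endian bytes:
  [0]=0xf8  [1]=0x49  [2]=0x4d  [3]=0xa8

f8 49 4d a8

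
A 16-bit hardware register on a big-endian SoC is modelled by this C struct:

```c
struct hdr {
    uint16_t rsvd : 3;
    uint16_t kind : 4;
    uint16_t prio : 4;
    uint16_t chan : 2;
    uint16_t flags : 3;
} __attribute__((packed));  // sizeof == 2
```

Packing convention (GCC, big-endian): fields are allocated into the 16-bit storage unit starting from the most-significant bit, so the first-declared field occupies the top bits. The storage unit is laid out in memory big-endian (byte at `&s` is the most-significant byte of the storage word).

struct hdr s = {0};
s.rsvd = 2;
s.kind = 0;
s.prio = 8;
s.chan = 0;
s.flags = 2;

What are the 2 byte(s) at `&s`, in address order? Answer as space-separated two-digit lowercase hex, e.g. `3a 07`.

41 02

rsvd (3b) val=2 bits=0x2 at bit 13: 0x4000
kind (4b) val=0 bits=0x0 at bit 9: 0x4000
prio (4b) val=8 bits=0x8 at bit 5: 0x4100
chan (2b) val=0 bits=0x0 at bit 3: 0x4100
flags (3b) val=2 bits=0x2 at bit 0: 0x4102
word = 0x4102 → big-endian bytes:
  [0]=0x41  [1]=0x02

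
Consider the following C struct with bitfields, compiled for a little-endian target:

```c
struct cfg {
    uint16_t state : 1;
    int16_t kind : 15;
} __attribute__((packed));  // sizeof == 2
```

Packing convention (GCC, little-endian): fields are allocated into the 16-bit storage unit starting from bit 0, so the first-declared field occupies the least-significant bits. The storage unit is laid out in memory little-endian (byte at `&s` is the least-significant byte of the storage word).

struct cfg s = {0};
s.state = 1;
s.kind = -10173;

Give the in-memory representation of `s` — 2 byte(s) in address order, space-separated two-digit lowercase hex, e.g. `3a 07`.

87 b0

state (1b) val=1 bits=0x1 at bit 0: 0x0001
kind (15b) val=-10173 bits=0x5843 at bit 1: 0xb087
word = 0xb087 → little-endian bytes:
  [0]=0x87  [1]=0xb0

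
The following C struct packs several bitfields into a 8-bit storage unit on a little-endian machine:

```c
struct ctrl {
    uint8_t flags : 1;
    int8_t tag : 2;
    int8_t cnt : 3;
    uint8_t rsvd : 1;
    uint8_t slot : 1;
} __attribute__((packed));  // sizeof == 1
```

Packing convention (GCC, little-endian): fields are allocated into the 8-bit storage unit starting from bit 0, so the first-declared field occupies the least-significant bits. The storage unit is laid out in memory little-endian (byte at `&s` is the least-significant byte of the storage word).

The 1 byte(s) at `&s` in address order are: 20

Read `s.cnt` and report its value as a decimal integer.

-4

[0]=0x20 (little-endian) → word 0x20
flags:1 @ bit 0 → (0x20>>0)&0x1 = 0x0
tag:2 @ bit 1 → (0x20>>1)&0x3 = 0x0
cnt:3 @ bit 3 → (0x20>>3)&0x7 = 0x4  ←
rsvd:1 @ bit 6 → (0x20>>6)&0x1 = 0x0
slot:1 @ bit 7 → (0x20>>7)&0x1 = 0x0
cnt signed 3b, MSB=1: 4 - 8 = -4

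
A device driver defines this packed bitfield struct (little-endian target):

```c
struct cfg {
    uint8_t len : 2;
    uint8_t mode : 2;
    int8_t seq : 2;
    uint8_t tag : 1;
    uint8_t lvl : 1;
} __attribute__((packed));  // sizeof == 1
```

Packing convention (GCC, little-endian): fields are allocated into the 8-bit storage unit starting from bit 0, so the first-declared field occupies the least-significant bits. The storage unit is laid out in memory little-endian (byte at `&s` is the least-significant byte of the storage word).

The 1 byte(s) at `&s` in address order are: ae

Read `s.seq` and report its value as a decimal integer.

-2

[0]=0xae (little-endian) → word 0xae
len [0+:2] = (word>>0) & 0x3 = 2
mode [2+:2] = (word>>2) & 0x3 = 3
seq [4+:2] = (word>>4) & 0x3 = 2  ←
tag [6+:1] = (word>>6) & 0x1 = 0
lvl [7+:1] = (word>>7) & 0x1 = 1
seq signed 2b, MSB=1: 2 - 4 = -2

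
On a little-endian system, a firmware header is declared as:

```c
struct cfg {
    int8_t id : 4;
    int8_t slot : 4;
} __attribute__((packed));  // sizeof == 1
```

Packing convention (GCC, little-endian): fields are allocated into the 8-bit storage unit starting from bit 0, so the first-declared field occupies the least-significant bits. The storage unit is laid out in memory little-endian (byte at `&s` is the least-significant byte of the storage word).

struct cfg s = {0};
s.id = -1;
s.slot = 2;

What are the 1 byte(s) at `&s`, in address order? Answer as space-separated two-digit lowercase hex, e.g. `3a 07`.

id:4 = -1 → 0xf << 0 → word 0x0f
slot:4 = 2 → 0x2 << 4 → word 0x2f
word = 0x2f → little-endian bytes:
  [0]=0x2f

2f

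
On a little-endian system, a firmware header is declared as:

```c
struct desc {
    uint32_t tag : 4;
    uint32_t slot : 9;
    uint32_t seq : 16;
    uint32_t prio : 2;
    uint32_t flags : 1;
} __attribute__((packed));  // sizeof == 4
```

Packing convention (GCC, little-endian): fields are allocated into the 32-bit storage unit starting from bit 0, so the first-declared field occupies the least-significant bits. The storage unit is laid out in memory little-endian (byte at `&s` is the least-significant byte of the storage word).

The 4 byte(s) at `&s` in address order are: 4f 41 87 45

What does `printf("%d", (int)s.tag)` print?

[0]=0x4f [1]=0x41 [2]=0x87 [3]=0x45 (little-endian) → word 0x4587414f
tag [0+:4] = (word>>0) & 0xf = 15  ←
slot [4+:9] = (word>>4) & 0x1ff = 20
seq [13+:16] = (word>>13) & 0xffff = 11322
prio [29+:2] = (word>>29) & 0x3 = 2
flags [31+:1] = (word>>31) & 0x1 = 0

15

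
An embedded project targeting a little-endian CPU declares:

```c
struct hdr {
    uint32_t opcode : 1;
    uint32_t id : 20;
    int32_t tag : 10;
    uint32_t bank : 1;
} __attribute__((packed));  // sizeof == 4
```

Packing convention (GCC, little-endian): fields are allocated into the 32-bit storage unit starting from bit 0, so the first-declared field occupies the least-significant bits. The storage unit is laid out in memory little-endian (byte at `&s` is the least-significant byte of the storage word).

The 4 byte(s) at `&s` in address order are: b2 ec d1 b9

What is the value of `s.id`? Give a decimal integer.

[0]=0xb2 [1]=0xec [2]=0xd1 [3]=0xb9 (little-endian) → word 0xb9d1ecb2
opcode:1 @ bit 0 → (0xb9d1ecb2>>0)&0x1 = 0x0
id:20 @ bit 1 → (0xb9d1ecb2>>1)&0xfffff = 0x8f659  ←
tag:10 @ bit 21 → (0xb9d1ecb2>>21)&0x3ff = 0x1ce
bank:1 @ bit 31 → (0xb9d1ecb2>>31)&0x1 = 0x1

587353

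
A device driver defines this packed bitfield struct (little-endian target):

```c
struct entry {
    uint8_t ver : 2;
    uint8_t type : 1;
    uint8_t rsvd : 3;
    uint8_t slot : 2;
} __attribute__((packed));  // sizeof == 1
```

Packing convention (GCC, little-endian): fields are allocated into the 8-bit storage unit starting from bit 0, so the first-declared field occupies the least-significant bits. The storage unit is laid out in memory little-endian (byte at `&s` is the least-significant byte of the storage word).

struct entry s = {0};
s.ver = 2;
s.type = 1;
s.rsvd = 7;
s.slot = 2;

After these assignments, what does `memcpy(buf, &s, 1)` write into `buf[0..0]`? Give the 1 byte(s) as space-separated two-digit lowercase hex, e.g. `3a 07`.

ver (2b) val=2 bits=0x2 at bit 0: 0x02
type (1b) val=1 bits=0x1 at bit 2: 0x06
rsvd (3b) val=7 bits=0x7 at bit 3: 0x3e
slot (2b) val=2 bits=0x2 at bit 6: 0xbe
word = 0xbe → little-endian bytes:
  [0]=0xbe

be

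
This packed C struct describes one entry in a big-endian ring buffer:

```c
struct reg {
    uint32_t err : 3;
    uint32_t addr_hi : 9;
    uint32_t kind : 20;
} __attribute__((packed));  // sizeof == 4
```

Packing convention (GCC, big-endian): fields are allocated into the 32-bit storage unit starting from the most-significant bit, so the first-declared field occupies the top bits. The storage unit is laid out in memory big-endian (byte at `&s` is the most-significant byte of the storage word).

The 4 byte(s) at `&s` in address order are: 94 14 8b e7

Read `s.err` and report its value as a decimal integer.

[0]=0x94 [1]=0x14 [2]=0x8b [3]=0xe7 (big-endian) → word 0x94148be7
err:3 @ bit 29 → (0x94148be7>>29)&0x7 = 0x4  ←
addr_hi:9 @ bit 20 → (0x94148be7>>20)&0x1ff = 0x141
kind:20 @ bit 0 → (0x94148be7>>0)&0xfffff = 0x48be7

4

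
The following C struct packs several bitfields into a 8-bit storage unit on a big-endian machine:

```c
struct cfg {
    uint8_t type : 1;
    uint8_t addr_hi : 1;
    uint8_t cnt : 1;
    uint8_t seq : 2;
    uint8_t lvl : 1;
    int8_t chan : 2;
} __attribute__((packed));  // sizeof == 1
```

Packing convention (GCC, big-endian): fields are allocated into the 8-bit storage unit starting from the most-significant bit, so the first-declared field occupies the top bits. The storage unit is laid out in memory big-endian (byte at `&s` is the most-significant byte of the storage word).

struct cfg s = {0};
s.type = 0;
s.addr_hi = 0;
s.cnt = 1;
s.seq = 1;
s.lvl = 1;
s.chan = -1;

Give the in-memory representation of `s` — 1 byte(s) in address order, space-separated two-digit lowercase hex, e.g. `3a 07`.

[7+:1] type=0 & 0x1 = 0x0; word=0x00
[6+:1] addr_hi=0 & 0x1 = 0x0; word=0x00
[5+:1] cnt=1 & 0x1 = 0x1; word=0x20
[3+:2] seq=1 & 0x3 = 0x1; word=0x28
[2+:1] lvl=1 & 0x1 = 0x1; word=0x2c
[0+:2] chan=-1 & 0x3 = 0x3; word=0x2f
word = 0x2f → big-endian bytes:
  [0]=0x2f

2f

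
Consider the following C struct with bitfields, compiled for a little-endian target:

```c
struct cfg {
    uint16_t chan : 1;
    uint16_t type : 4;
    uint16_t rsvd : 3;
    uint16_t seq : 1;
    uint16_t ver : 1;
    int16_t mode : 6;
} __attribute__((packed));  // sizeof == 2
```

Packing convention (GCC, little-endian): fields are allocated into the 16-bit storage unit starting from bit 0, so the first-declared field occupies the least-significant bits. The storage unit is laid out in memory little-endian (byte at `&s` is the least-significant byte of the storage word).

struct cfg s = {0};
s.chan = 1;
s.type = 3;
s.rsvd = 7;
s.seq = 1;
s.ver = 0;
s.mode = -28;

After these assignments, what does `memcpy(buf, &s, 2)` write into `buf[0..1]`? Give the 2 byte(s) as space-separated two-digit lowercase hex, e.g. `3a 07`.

e7 91

[0+:1] chan=1 & 0x1 = 0x1; word=0x0001
[1+:4] type=3 & 0xf = 0x3; word=0x0007
[5+:3] rsvd=7 & 0x7 = 0x7; word=0x00e7
[8+:1] seq=1 & 0x1 = 0x1; word=0x01e7
[9+:1] ver=0 & 0x1 = 0x0; word=0x01e7
[10+:6] mode=-28 & 0x3f = 0x24; word=0x91e7
word = 0x91e7 → little-endian bytes:
  [0]=0xe7  [1]=0x91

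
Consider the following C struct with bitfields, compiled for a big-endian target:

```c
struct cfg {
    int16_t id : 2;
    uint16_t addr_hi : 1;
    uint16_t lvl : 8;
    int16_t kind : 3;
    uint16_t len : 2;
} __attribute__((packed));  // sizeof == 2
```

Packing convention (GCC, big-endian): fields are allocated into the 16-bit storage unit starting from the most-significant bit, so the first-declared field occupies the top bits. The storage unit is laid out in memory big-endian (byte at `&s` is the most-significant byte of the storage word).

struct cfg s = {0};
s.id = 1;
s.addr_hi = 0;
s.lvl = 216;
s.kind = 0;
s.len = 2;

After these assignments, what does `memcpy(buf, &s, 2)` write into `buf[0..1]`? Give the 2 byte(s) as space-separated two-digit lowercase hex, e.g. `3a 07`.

5b 02

id (2b) val=1 bits=0x1 at bit 14: 0x4000
addr_hi (1b) val=0 bits=0x0 at bit 13: 0x4000
lvl (8b) val=216 bits=0xd8 at bit 5: 0x5b00
kind (3b) val=0 bits=0x0 at bit 2: 0x5b00
len (2b) val=2 bits=0x2 at bit 0: 0x5b02
word = 0x5b02 → big-endian bytes:
  [0]=0x5b  [1]=0x02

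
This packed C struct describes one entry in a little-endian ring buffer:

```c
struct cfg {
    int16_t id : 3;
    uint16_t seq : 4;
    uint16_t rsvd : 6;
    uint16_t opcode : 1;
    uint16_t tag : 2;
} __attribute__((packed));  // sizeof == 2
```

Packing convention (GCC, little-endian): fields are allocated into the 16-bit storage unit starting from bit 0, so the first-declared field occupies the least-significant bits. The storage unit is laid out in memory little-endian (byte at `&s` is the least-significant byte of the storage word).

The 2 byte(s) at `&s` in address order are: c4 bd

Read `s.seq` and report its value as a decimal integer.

[0]=0xc4 [1]=0xbd (little-endian) → word 0xbdc4
id:3 @ bit 0 → (0xbdc4>>0)&0x7 = 0x4
seq:4 @ bit 3 → (0xbdc4>>3)&0xf = 0x8  ←
rsvd:6 @ bit 7 → (0xbdc4>>7)&0x3f = 0x3b
opcode:1 @ bit 13 → (0xbdc4>>13)&0x1 = 0x1
tag:2 @ bit 14 → (0xbdc4>>14)&0x3 = 0x2

8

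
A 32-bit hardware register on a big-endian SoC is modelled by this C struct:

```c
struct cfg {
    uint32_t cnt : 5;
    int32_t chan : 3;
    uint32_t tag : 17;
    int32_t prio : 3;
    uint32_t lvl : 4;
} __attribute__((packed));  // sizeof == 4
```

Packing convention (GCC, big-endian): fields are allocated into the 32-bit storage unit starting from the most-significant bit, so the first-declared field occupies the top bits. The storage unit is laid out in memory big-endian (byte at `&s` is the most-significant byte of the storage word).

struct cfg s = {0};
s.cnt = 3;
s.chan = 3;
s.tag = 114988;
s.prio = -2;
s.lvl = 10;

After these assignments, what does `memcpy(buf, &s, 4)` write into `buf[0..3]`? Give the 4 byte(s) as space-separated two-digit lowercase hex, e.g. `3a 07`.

cnt:5 = 3 → 0x3 << 27 → word 0x18000000
chan:3 = 3 → 0x3 << 24 → word 0x1b000000
tag:17 = 114988 → 0x1c12c << 7 → word 0x1be09600
prio:3 = -2 → 0x6 << 4 → word 0x1be09660
lvl:4 = 10 → 0xa << 0 → word 0x1be0966a
word = 0x1be0966a → big-endian bytes:
  [0]=0x1b  [1]=0xe0  [2]=0x96  [3]=0x6a

1b e0 96 6a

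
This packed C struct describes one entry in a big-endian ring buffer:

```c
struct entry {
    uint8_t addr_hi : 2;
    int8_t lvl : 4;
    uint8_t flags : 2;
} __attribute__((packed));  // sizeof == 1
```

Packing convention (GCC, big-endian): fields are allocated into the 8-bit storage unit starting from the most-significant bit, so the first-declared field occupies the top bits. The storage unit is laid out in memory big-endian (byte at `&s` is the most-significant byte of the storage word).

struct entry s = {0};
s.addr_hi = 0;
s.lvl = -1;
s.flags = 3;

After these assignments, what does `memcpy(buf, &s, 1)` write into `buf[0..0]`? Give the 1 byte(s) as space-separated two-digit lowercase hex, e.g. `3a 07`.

addr_hi:2 = 0 → 0x0 << 6 → word 0x00
lvl:4 = -1 → 0xf << 2 → word 0x3c
flags:2 = 3 → 0x3 << 0 → word 0x3f
word = 0x3f → big-endian bytes:
  [0]=0x3f

3f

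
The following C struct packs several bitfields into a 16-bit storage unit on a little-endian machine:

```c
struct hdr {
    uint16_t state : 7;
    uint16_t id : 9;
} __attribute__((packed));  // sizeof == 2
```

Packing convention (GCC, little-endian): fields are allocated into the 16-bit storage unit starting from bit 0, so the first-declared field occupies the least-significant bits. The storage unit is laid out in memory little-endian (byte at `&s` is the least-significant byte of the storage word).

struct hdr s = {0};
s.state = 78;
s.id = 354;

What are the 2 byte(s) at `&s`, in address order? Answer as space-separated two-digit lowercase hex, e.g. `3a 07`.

[0+:7] state=78 & 0x7f = 0x4e; word=0x004e
[7+:9] id=354 & 0x1ff = 0x162; word=0xb14e
word = 0xb14e → little-endian bytes:
  [0]=0x4e  [1]=0xb1

4e b1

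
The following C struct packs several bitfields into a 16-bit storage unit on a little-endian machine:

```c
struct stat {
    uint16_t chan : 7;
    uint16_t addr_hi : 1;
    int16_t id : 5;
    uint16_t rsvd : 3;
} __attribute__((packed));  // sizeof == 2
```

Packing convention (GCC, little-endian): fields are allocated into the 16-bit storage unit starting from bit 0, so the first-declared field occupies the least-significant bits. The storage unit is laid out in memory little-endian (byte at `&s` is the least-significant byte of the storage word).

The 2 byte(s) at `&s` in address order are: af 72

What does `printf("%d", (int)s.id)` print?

-14

[0]=0xaf [1]=0x72 (little-endian) → word 0x72af
chan [0+:7] = (word>>0) & 0x7f = 47
addr_hi [7+:1] = (word>>7) & 0x1 = 1
id [8+:5] = (word>>8) & 0x1f = 18  ←
rsvd [13+:3] = (word>>13) & 0x7 = 3
id signed 5b, MSB=1: 18 - 32 = -14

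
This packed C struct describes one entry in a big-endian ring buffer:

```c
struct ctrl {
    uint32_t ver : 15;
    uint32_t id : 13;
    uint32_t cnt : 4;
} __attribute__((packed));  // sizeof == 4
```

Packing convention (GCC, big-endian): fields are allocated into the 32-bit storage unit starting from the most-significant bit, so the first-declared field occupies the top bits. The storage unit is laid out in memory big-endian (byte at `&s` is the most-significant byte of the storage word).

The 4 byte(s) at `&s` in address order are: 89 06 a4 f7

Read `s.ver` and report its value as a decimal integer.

17539

[0]=0x89 [1]=0x06 [2]=0xa4 [3]=0xf7 (big-endian) → word 0x8906a4f7
ver [17+:15] = (word>>17) & 0x7fff = 17539  ←
id [4+:13] = (word>>4) & 0x1fff = 2639
cnt [0+:4] = (word>>0) & 0xf = 7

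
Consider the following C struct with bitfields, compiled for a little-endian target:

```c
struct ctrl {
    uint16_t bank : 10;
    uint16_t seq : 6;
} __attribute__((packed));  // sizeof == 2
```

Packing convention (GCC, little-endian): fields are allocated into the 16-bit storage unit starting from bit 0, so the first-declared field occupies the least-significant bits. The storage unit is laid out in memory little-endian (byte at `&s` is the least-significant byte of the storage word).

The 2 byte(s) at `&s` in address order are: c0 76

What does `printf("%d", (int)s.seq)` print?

[0]=0xc0 [1]=0x76 (little-endian) → word 0x76c0
bank:10 @ bit 0 → (0x76c0>>0)&0x3ff = 0x2c0
seq:6 @ bit 10 → (0x76c0>>10)&0x3f = 0x1d  ←

29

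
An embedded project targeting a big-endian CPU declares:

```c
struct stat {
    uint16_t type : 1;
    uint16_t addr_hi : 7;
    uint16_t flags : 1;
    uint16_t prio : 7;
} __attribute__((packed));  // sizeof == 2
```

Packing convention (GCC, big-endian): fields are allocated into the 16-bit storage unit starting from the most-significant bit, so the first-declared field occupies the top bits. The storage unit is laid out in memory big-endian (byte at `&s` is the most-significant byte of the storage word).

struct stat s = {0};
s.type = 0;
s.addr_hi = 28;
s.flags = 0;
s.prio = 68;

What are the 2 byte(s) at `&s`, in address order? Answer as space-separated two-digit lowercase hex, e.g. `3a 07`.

type:1 = 0 → 0x0 << 15 → word 0x0000
addr_hi:7 = 28 → 0x1c << 8 → word 0x1c00
flags:1 = 0 → 0x0 << 7 → word 0x1c00
prio:7 = 68 → 0x44 << 0 → word 0x1c44
word = 0x1c44 → big-endian bytes:
  [0]=0x1c  [1]=0x44

1c 44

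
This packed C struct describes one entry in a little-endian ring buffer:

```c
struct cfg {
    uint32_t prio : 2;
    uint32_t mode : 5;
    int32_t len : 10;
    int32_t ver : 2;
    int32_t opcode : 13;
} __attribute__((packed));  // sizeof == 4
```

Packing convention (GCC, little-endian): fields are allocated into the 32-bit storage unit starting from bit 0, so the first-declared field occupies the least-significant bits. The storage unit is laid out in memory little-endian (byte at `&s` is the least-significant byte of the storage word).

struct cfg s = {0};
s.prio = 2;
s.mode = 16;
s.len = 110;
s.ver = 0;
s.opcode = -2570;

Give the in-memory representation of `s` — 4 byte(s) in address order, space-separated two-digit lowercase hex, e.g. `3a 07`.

42 37 b0 af

prio:2 = 2 → 0x2 << 0 → word 0x00000002
mode:5 = 16 → 0x10 << 2 → word 0x00000042
len:10 = 110 → 0x6e << 7 → word 0x00003742
ver:2 = 0 → 0x0 << 17 → word 0x00003742
opcode:13 = -2570 → 0x15f6 << 19 → word 0xafb03742
word = 0xafb03742 → little-endian bytes:
  [0]=0x42  [1]=0x37  [2]=0xb0  [3]=0xaf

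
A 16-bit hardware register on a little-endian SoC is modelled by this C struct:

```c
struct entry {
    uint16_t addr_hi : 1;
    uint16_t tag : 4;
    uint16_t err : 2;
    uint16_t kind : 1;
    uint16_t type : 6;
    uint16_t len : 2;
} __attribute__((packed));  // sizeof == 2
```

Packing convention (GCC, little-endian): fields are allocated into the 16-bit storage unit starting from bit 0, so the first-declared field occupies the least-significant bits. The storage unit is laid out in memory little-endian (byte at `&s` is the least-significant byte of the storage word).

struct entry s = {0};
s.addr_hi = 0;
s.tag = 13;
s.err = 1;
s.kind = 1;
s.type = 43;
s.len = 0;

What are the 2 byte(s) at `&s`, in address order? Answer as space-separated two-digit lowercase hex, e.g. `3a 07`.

ba 2b

addr_hi:1 = 0 → 0x0 << 0 → word 0x0000
tag:4 = 13 → 0xd << 1 → word 0x001a
err:2 = 1 → 0x1 << 5 → word 0x003a
kind:1 = 1 → 0x1 << 7 → word 0x00ba
type:6 = 43 → 0x2b << 8 → word 0x2bba
len:2 = 0 → 0x0 << 14 → word 0x2bba
word = 0x2bba → little-endian bytes:
  [0]=0xba  [1]=0x2b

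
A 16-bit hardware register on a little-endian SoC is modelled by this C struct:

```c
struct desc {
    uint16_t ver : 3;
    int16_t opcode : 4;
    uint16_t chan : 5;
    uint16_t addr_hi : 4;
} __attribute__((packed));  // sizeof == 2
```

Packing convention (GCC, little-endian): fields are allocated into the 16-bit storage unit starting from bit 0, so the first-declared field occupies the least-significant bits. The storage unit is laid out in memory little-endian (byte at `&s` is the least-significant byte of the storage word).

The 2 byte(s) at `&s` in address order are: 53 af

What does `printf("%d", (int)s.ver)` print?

3

[0]=0x53 [1]=0xaf (little-endian) → word 0xaf53
ver:3 @ bit 0 → (0xaf53>>0)&0x7 = 0x3  ←
opcode:4 @ bit 3 → (0xaf53>>3)&0xf = 0xa
chan:5 @ bit 7 → (0xaf53>>7)&0x1f = 0x1e
addr_hi:4 @ bit 12 → (0xaf53>>12)&0xf = 0xa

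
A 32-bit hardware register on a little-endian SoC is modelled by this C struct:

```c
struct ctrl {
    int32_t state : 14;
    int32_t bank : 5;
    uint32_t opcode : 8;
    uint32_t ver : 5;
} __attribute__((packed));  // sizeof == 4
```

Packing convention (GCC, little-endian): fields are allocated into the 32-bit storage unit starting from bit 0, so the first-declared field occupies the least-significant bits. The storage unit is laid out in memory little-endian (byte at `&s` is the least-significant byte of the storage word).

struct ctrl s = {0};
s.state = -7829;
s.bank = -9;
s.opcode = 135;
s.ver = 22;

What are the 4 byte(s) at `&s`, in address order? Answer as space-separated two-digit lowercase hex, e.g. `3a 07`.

6b e1 3d b4

[0+:14] state=-7829 & 0x3fff = 0x216b; word=0x0000216b
[14+:5] bank=-9 & 0x1f = 0x17; word=0x0005e16b
[19+:8] opcode=135 & 0xff = 0x87; word=0x043de16b
[27+:5] ver=22 & 0x1f = 0x16; word=0xb43de16b
word = 0xb43de16b → little-endian bytes:
  [0]=0x6b  [1]=0xe1  [2]=0x3d  [3]=0xb4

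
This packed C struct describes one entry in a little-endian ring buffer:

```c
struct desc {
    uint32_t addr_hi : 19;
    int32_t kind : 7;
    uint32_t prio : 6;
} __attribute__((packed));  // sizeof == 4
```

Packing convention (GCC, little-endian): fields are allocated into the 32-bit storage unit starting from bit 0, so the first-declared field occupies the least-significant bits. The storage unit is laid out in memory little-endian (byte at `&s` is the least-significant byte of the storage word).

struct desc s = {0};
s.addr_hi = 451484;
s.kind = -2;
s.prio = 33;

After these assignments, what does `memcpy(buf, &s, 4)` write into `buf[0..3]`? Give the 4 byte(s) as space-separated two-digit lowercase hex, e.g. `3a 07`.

[0+:19] addr_hi=451484 & 0x7ffff = 0x6e39c; word=0x0006e39c
[19+:7] kind=-2 & 0x7f = 0x7e; word=0x03f6e39c
[26+:6] prio=33 & 0x3f = 0x21; word=0x87f6e39c
word = 0x87f6e39c → little-endian bytes:
  [0]=0x9c  [1]=0xe3  [2]=0xf6  [3]=0x87

9c e3 f6 87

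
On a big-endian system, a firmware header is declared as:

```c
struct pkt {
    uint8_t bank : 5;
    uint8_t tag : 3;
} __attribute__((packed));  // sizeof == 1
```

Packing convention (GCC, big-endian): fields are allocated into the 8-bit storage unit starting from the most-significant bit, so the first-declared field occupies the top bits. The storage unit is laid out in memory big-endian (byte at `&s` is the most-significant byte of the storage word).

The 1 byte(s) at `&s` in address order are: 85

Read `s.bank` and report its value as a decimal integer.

16

[0]=0x85 (big-endian) → word 0x85
bank [3+:5] = (word>>3) & 0x1f = 16  ←
tag [0+:3] = (word>>0) & 0x7 = 5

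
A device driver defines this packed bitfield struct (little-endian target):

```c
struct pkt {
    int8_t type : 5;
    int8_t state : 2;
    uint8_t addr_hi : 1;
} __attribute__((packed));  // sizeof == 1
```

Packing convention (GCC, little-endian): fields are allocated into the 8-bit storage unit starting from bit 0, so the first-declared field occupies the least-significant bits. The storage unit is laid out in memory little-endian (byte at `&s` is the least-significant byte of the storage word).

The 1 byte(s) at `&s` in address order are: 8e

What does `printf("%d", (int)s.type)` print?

14

[0]=0x8e (little-endian) → word 0x8e
type:5 @ bit 0 → (0x8e>>0)&0x1f = 0xe  ←
state:2 @ bit 5 → (0x8e>>5)&0x3 = 0x0
addr_hi:1 @ bit 7 → (0x8e>>7)&0x1 = 0x1
type signed 5b, MSB=0: value = 14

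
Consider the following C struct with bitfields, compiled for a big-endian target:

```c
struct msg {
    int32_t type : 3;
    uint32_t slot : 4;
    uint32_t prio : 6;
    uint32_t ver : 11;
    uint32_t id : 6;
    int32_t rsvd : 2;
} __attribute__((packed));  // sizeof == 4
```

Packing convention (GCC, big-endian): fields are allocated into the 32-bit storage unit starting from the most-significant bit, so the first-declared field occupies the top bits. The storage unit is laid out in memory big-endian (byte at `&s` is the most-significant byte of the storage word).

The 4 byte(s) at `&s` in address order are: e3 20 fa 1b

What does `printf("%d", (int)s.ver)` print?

[0]=0xe3 [1]=0x20 [2]=0xfa [3]=0x1b (big-endian) → word 0xe320fa1b
type:3 @ bit 29 → (0xe320fa1b>>29)&0x7 = 0x7
slot:4 @ bit 25 → (0xe320fa1b>>25)&0xf = 0x1
prio:6 @ bit 19 → (0xe320fa1b>>19)&0x3f = 0x24
ver:11 @ bit 8 → (0xe320fa1b>>8)&0x7ff = 0xfa  ←
id:6 @ bit 2 → (0xe320fa1b>>2)&0x3f = 0x6
rsvd:2 @ bit 0 → (0xe320fa1b>>0)&0x3 = 0x3

250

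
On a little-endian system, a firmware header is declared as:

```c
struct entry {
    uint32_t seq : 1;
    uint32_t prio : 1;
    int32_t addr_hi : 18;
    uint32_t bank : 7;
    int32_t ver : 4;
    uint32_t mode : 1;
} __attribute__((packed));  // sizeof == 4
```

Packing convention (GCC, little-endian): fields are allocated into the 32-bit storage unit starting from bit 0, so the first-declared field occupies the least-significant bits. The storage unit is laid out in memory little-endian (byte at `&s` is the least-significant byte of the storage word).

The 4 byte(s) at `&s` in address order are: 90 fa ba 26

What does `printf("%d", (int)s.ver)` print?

4

[0]=0x90 [1]=0xfa [2]=0xba [3]=0x26 (little-endian) → word 0x26bafa90
seq:1 @ bit 0 → (0x26bafa90>>0)&0x1 = 0x0
prio:1 @ bit 1 → (0x26bafa90>>1)&0x1 = 0x0
addr_hi:18 @ bit 2 → (0x26bafa90>>2)&0x3ffff = 0x2bea4
bank:7 @ bit 20 → (0x26bafa90>>20)&0x7f = 0x6b
ver:4 @ bit 27 → (0x26bafa90>>27)&0xf = 0x4  ←
mode:1 @ bit 31 → (0x26bafa90>>31)&0x1 = 0x0
ver signed 4b, MSB=0: value = 4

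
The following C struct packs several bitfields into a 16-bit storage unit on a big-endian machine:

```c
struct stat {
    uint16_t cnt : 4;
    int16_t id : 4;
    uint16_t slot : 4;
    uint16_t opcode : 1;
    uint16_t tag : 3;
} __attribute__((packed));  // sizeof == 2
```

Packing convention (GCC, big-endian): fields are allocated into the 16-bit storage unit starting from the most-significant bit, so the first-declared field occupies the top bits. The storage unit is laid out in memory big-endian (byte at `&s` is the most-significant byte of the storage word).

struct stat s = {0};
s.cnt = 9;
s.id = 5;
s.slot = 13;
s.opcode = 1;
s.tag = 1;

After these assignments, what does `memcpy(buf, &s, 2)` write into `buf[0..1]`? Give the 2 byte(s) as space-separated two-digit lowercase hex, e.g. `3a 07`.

95 d9

cnt:4 = 9 → 0x9 << 12 → word 0x9000
id:4 = 5 → 0x5 << 8 → word 0x9500
slot:4 = 13 → 0xd << 4 → word 0x95d0
opcode:1 = 1 → 0x1 << 3 → word 0x95d8
tag:3 = 1 → 0x1 << 0 → word 0x95d9
word = 0x95d9 → big-endian bytes:
  [0]=0x95  [1]=0xd9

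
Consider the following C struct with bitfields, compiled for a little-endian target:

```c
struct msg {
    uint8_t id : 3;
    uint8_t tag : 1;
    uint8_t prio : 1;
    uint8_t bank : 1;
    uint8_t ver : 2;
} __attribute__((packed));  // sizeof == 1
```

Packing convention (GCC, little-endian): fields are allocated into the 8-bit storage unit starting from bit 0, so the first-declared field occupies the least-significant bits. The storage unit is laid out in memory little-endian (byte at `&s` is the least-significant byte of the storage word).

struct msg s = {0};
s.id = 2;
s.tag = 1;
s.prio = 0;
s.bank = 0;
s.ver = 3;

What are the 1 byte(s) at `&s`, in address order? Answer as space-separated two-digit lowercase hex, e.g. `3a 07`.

[0+:3] id=2 & 0x7 = 0x2; word=0x02
[3+:1] tag=1 & 0x1 = 0x1; word=0x0a
[4+:1] prio=0 & 0x1 = 0x0; word=0x0a
[5+:1] bank=0 & 0x1 = 0x0; word=0x0a
[6+:2] ver=3 & 0x3 = 0x3; word=0xca
word = 0xca → little-endian bytes:
  [0]=0xca

ca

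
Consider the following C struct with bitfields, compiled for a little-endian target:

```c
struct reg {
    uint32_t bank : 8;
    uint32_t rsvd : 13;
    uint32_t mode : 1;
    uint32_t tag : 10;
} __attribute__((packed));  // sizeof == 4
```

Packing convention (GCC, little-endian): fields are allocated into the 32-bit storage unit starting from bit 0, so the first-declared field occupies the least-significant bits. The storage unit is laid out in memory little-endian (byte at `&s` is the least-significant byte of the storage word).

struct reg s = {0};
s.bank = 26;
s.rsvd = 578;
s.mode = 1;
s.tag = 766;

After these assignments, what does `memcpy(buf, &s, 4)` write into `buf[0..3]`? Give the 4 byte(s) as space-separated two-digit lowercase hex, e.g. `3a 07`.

bank (8b) val=26 bits=0x1a at bit 0: 0x0000001a
rsvd (13b) val=578 bits=0x242 at bit 8: 0x0002421a
mode (1b) val=1 bits=0x1 at bit 21: 0x0022421a
tag (10b) val=766 bits=0x2fe at bit 22: 0xbfa2421a
word = 0xbfa2421a → little-endian bytes:
  [0]=0x1a  [1]=0x42  [2]=0xa2  [3]=0xbf

1a 42 a2 bf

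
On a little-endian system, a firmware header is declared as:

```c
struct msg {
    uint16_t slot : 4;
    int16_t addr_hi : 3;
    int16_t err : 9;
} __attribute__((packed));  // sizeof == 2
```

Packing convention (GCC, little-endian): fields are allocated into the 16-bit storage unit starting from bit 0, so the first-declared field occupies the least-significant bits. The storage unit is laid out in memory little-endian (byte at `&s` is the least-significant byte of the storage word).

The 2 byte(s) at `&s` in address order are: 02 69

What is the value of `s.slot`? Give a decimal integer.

[0]=0x02 [1]=0x69 (little-endian) → word 0x6902
slot:4 @ bit 0 → (0x6902>>0)&0xf = 0x2  ←
addr_hi:3 @ bit 4 → (0x6902>>4)&0x7 = 0x0
err:9 @ bit 7 → (0x6902>>7)&0x1ff = 0xd2

2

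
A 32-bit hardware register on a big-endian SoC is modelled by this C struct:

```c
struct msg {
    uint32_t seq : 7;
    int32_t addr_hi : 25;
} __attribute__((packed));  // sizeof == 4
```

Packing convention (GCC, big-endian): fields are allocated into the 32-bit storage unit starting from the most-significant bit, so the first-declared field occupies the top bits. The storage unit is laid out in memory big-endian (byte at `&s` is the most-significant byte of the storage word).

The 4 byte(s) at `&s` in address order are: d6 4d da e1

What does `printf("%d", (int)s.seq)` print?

[0]=0xd6 [1]=0x4d [2]=0xda [3]=0xe1 (big-endian) → word 0xd64ddae1
seq [25+:7] = (word>>25) & 0x7f = 107  ←
addr_hi [0+:25] = (word>>0) & 0x1ffffff = 5102305

107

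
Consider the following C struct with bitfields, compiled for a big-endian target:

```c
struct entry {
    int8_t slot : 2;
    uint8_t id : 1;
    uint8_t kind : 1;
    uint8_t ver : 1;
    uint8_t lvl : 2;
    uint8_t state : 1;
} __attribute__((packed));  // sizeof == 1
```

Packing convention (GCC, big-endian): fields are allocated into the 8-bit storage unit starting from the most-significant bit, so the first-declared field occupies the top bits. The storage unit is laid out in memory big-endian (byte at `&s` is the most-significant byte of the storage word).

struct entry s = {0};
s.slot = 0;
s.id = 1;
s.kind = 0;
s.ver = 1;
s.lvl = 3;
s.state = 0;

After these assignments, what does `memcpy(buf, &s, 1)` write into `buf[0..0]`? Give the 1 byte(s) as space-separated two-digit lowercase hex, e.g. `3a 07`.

2e

[6+:2] slot=0 & 0x3 = 0x0; word=0x00
[5+:1] id=1 & 0x1 = 0x1; word=0x20
[4+:1] kind=0 & 0x1 = 0x0; word=0x20
[3+:1] ver=1 & 0x1 = 0x1; word=0x28
[1+:2] lvl=3 & 0x3 = 0x3; word=0x2e
[0+:1] state=0 & 0x1 = 0x0; word=0x2e
word = 0x2e → big-endian bytes:
  [0]=0x2e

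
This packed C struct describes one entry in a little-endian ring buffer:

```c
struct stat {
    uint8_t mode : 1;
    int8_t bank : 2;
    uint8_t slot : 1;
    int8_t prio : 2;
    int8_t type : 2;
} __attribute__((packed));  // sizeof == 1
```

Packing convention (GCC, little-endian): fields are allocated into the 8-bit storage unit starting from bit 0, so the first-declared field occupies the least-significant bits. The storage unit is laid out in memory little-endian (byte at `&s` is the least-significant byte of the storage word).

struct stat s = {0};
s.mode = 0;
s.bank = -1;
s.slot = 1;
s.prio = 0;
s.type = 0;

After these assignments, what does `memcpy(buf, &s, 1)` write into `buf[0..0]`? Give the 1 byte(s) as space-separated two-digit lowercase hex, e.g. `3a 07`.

mode (1b) val=0 bits=0x0 at bit 0: 0x00
bank (2b) val=-1 bits=0x3 at bit 1: 0x06
slot (1b) val=1 bits=0x1 at bit 3: 0x0e
prio (2b) val=0 bits=0x0 at bit 4: 0x0e
type (2b) val=0 bits=0x0 at bit 6: 0x0e
word = 0x0e → little-endian bytes:
  [0]=0x0e

0e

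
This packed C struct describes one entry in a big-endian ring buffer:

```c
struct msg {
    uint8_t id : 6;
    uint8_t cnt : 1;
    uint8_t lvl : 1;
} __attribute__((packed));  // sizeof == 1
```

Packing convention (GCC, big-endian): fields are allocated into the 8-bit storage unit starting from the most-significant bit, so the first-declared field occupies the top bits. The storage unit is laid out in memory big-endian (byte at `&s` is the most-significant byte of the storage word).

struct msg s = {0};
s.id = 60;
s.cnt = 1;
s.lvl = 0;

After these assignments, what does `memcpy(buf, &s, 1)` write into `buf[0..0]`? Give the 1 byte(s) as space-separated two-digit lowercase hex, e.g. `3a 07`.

f2

id:6 = 60 → 0x3c << 2 → word 0xf0
cnt:1 = 1 → 0x1 << 1 → word 0xf2
lvl:1 = 0 → 0x0 << 0 → word 0xf2
word = 0xf2 → big-endian bytes:
  [0]=0xf2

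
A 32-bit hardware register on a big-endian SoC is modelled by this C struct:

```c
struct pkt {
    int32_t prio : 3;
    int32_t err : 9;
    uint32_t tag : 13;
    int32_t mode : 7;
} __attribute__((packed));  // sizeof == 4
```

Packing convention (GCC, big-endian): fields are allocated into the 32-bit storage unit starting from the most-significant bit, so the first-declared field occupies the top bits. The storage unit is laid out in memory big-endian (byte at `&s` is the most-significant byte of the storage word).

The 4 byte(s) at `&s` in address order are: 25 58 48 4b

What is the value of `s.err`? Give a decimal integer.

85

[0]=0x25 [1]=0x58 [2]=0x48 [3]=0x4b (big-endian) → word 0x2558484b
prio [29+:3] = (word>>29) & 0x7 = 1
err [20+:9] = (word>>20) & 0x1ff = 85  ←
tag [7+:13] = (word>>7) & 0x1fff = 4240
mode [0+:7] = (word>>0) & 0x7f = 75
err signed 9b, MSB=0: value = 85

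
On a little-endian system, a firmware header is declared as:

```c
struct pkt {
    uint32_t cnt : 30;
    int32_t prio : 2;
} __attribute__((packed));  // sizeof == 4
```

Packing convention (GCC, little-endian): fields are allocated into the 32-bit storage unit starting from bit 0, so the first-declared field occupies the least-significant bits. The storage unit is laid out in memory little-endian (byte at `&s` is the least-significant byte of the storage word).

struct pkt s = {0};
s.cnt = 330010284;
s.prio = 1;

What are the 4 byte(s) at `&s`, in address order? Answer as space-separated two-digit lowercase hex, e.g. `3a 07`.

cnt:30 = 330010284 → 0x13ab8eac << 0 → word 0x13ab8eac
prio:2 = 1 → 0x1 << 30 → word 0x53ab8eac
word = 0x53ab8eac → little-endian bytes:
  [0]=0xac  [1]=0x8e  [2]=0xab  [3]=0x53

ac 8e ab 53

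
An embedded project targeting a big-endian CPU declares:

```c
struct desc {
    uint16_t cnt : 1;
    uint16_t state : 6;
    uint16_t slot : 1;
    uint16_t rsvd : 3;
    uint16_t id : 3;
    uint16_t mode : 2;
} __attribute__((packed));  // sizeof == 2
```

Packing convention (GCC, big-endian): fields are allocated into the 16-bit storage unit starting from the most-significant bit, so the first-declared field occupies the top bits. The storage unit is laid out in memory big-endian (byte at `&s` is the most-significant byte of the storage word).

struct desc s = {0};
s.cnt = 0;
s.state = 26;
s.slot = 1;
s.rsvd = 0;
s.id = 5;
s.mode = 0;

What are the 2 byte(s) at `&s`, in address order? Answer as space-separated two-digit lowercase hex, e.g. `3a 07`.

35 14

cnt (1b) val=0 bits=0x0 at bit 15: 0x0000
state (6b) val=26 bits=0x1a at bit 9: 0x3400
slot (1b) val=1 bits=0x1 at bit 8: 0x3500
rsvd (3b) val=0 bits=0x0 at bit 5: 0x3500
id (3b) val=5 bits=0x5 at bit 2: 0x3514
mode (2b) val=0 bits=0x0 at bit 0: 0x3514
word = 0x3514 → big-endian bytes:
  [0]=0x35  [1]=0x14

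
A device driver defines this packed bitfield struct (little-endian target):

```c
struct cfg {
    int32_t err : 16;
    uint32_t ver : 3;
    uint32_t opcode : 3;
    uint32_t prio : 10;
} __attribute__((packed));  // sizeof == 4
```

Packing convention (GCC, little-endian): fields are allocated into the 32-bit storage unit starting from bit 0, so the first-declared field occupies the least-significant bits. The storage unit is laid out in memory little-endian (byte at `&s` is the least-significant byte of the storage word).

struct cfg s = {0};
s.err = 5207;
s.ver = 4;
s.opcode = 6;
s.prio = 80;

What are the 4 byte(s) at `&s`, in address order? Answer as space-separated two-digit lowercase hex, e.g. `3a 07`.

err (16b) val=5207 bits=0x1457 at bit 0: 0x00001457
ver (3b) val=4 bits=0x4 at bit 16: 0x00041457
opcode (3b) val=6 bits=0x6 at bit 19: 0x00341457
prio (10b) val=80 bits=0x50 at bit 22: 0x14341457
word = 0x14341457 → little-endian bytes:
  [0]=0x57  [1]=0x14  [2]=0x34  [3]=0x14

57 14 34 14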